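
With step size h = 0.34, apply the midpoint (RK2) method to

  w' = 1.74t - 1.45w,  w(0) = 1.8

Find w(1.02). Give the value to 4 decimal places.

Midpoint: k1 = f(t_n, w_n); k2 = f(t_n + h/2, w_n + (h/2)·k1); w_{n+1} = w_n + h·k2.
t=0.000000, w=1.800000:
  k1 = f(0.000000, 1.800000) = -2.610000
  k2 = f(0.170000, 1.356300) = -1.670835
  w ← 1.800000 + 0.34·(-1.670835) = 1.231916
t=0.340000, w=1.231916:
  k1 = f(0.340000, 1.231916) = -1.194678
  k2 = f(0.510000, 1.028821) = -0.604390
  w ← 1.231916 + 0.34·(-0.604390) = 1.026423
t=0.680000, w=1.026423:
  k1 = f(0.680000, 1.026423) = -0.305114
  k2 = f(0.850000, 0.974554) = 0.065897
  w ← 1.026423 + 0.34·0.065897 = 1.048828
w(1.02) ≈ 1.0488

1.0488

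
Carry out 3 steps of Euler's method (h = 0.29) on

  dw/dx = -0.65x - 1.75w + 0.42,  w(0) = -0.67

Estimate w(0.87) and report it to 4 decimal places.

-0.0050

Euler: w_{n+1} = w_n + h·f(x_n, w_n).
x=0.000000, w=-0.670000: f=1.592500 → w ← -0.670000 + 0.29·1.592500 = -0.208175
x=0.290000, w=-0.208175: f=0.595806 → w ← -0.208175 + 0.29·0.595806 = -0.035391
x=0.580000, w=-0.035391: f=0.104935 → w ← -0.035391 + 0.29·0.104935 = -0.004960
w(0.87) ≈ -0.0050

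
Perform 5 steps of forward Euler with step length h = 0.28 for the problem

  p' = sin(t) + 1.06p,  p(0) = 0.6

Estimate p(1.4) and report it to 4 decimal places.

3.1418

Euler: p_{n+1} = p_n + h·f(t_n, p_n).
t=0.000000, p=0.600000: f=0.636000 → p ← 0.600000 + 0.28·0.636000 = 0.778080
t=0.280000, p=0.778080: f=1.101120 → p ← 0.778080 + 0.28·1.101120 = 1.086394
t=0.560000, p=1.086394: f=1.682764 → p ← 1.086394 + 0.28·1.682764 = 1.557568
t=0.840000, p=1.557568: f=2.395665 → p ← 1.557568 + 0.28·2.395665 = 2.228354
t=1.120000, p=2.228354: f=3.262155 → p ← 2.228354 + 0.28·3.262155 = 3.141757
p(1.4) ≈ 3.1418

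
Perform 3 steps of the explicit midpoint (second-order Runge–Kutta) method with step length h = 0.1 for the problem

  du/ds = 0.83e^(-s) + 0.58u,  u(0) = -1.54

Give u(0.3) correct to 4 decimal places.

Midpoint: k1 = f(s_n, u_n); k2 = f(s_n + h/2, u_n + (h/2)·k1); u_{n+1} = u_n + h·k2.
s=0.000000, u=-1.540000:
  k1 = f(0.000000, -1.540000) = -0.063200
  k2 = f(0.050000, -1.543160) = -0.105512
  u ← -1.540000 + 0.1·(-0.105512) = -1.550551
s=0.100000, u=-1.550551:
  k1 = f(0.100000, -1.550551) = -0.148305
  k2 = f(0.150000, -1.557966) = -0.189233
  u ← -1.550551 + 0.1·(-0.189233) = -1.569475
s=0.200000, u=-1.569475:
  k1 = f(0.200000, -1.569475) = -0.230749
  k2 = f(0.250000, -1.581012) = -0.270582
  u ← -1.569475 + 0.1·(-0.270582) = -1.596533
u(0.3) ≈ -1.5965

-1.5965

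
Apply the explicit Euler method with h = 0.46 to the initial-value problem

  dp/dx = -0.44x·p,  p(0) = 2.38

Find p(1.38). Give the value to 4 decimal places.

Euler: p_{n+1} = p_n + h·f(x_n, p_n).
x=0.000000, p=2.380000: f=0.000000 → p ← 2.380000 + 0.46·0.000000 = 2.380000
x=0.460000, p=2.380000: f=-0.481712 → p ← 2.380000 + 0.46·(-0.481712) = 2.158412
x=0.920000, p=2.158412: f=-0.873725 → p ← 2.158412 + 0.46·(-0.873725) = 1.756499
p(1.38) ≈ 1.7565

1.7565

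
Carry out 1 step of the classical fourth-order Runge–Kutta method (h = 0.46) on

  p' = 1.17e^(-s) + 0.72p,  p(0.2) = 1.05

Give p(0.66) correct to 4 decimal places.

RK4: k1 = f(s_n, p_n); k2 = f(s_n + h/2, p_n + (h/2)·k1); k3 = f(s_n + h/2, p_n + (h/2)·k2); k4 = f(s_n + h, p_n + h·k3); p_{n+1} = p_n + (h/6)·(k1 + 2k2 + 2k3 + k4).
s=0.200000, p=1.050000:
  k1 = f(0.200000, 1.050000) = 1.713915
  k2 = f(0.430000, 1.444200) = 1.800920
  k3 = f(0.430000, 1.464212) = 1.815328
  k4 = f(0.660000, 1.885051) = 1.961953
  p ← 1.050000 + (0.46/6)·(k1 + 2k2 + 2k3 + k4) = 1.886308
p(0.66) ≈ 1.8863

1.8863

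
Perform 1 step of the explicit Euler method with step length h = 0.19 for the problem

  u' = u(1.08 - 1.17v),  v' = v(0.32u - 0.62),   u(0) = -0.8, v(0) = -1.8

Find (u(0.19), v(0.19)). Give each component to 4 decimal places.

-1.2843, -1.5004

Euler on (u,v): u_{n+1} = u_n + h·u', v_{n+1} = v_n + h·v'.
0.000000: (-0.800000, -1.800000); f=(-2.548800, 1.576800) → (-1.284272, -1.500408)
(u(0.19), v(0.19)) ≈ (-1.2843, -1.5004)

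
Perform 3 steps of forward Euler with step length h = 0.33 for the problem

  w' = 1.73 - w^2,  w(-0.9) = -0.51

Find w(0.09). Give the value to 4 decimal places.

1.0184

Euler: w_{n+1} = w_n + h·f(t_n, w_n).
t=-0.900000, w=-0.510000: f=1.469900 → w ← -0.510000 + 0.33·1.469900 = -0.024933
t=-0.570000, w=-0.024933: f=1.729378 → w ← -0.024933 + 0.33·1.729378 = 0.545762
t=-0.240000, w=0.545762: f=1.432144 → w ← 0.545762 + 0.33·1.432144 = 1.018369
w(0.09) ≈ 1.0184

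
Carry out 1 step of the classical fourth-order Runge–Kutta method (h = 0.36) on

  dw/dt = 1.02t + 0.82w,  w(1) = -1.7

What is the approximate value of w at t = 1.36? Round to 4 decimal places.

-1.7835

RK4: k1 = f(t_n, w_n); k2 = f(t_n + h/2, w_n + (h/2)·k1); k3 = f(t_n + h/2, w_n + (h/2)·k2); k4 = f(t_n + h, w_n + h·k3); w_{n+1} = w_n + (h/6)·(k1 + 2k2 + 2k3 + k4).
t=1.000000, w=-1.700000:
  k1 = f(1.000000, -1.700000) = -0.374000
  k2 = f(1.180000, -1.767320) = -0.245602
  k3 = f(1.180000, -1.744208) = -0.226651
  k4 = f(1.360000, -1.781594) = -0.073707
  w ← -1.700000 + (0.36/6)·(k1 + 2k2 + 2k3 + k4) = -1.783533
w(1.36) ≈ -1.7835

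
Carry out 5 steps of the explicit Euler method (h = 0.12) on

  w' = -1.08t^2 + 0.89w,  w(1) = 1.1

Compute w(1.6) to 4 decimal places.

0.6188

Euler: w_{n+1} = w_n + h·f(t_n, w_n).
t=1.000000, w=1.100000: f=-0.101000 → w ← 1.100000 + 0.12·(-0.101000) = 1.087880
t=1.120000, w=1.087880: f=-0.386539 → w ← 1.087880 + 0.12·(-0.386539) = 1.041495
t=1.240000, w=1.041495: f=-0.733677 → w ← 1.041495 + 0.12·(-0.733677) = 0.953454
t=1.360000, w=0.953454: f=-1.148994 → w ← 0.953454 + 0.12·(-1.148994) = 0.815575
t=1.480000, w=0.815575: f=-1.639770 → w ← 0.815575 + 0.12·(-1.639770) = 0.618802
w(1.6) ≈ 0.6188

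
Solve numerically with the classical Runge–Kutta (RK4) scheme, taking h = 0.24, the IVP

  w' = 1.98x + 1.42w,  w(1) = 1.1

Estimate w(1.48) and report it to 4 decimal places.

3.8268

RK4: k1 = f(x_n, w_n); k2 = f(x_n + h/2, w_n + (h/2)·k1); k3 = f(x_n + h/2, w_n + (h/2)·k2); k4 = f(x_n + h, w_n + h·k3); w_{n+1} = w_n + (h/6)·(k1 + 2k2 + 2k3 + k4).
x=1.000000, w=1.100000:
  k1 = f(1.000000, 1.100000) = 3.542000
  k2 = f(1.120000, 1.525040) = 4.383157
  k3 = f(1.120000, 1.625979) = 4.526490
  k4 = f(1.240000, 2.186358) = 5.559828
  w ← 1.100000 + (0.24/6)·(k1 + 2k2 + 2k3 + k4) = 2.176845
x=1.240000, w=2.176845:
  k1 = f(1.240000, 2.176845) = 5.546320
  k2 = f(1.360000, 2.842403) = 6.729013
  k3 = f(1.360000, 2.984326) = 6.930543
  k4 = f(1.480000, 3.840175) = 8.383449
  w ← 2.176845 + (0.24/6)·(k1 + 2k2 + 2k3 + k4) = 3.826800
w(1.48) ≈ 3.8268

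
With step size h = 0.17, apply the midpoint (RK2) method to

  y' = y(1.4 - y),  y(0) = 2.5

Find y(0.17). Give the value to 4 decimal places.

Midpoint: k1 = f(t_n, y_n); k2 = f(t_n + h/2, y_n + (h/2)·k1); y_{n+1} = y_n + h·k2.
t=0.000000, y=2.500000:
  k1 = f(0.000000, 2.500000) = -2.750000
  k2 = f(0.085000, 2.266250) = -1.963139
  y ← 2.500000 + 0.17·(-1.963139) = 2.166266
y(0.17) ≈ 2.1663

2.1663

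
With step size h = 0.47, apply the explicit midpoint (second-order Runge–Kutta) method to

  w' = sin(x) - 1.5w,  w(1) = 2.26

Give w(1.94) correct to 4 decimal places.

Midpoint: k1 = f(x_n, w_n); k2 = f(x_n + h/2, w_n + (h/2)·k1); w_{n+1} = w_n + h·k2.
x=1.000000, w=2.260000:
  k1 = f(1.000000, 2.260000) = -2.548529
  k2 = f(1.235000, 1.661096) = -1.547495
  w ← 2.260000 + 0.47·(-1.547495) = 1.532677
x=1.470000, w=1.532677:
  k1 = f(1.470000, 1.532677) = -1.304091
  k2 = f(1.705000, 1.226216) = -0.848315
  w ← 1.532677 + 0.47·(-0.848315) = 1.133969
w(1.94) ≈ 1.1340

1.1340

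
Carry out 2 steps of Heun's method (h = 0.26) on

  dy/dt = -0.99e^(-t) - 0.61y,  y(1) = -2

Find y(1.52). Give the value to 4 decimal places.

Heun: k1 = f(t_n, y_n); k2 = f(t_n + h, y_n + h·k1); y_{n+1} = y_n + (h/2)·(k1 + k2).
t=1.000000, y=-2.000000:
  k1 = f(1.000000, -2.000000) = 0.855799
  k2 = f(1.260000, -1.777492) = 0.803453
  y ← -2.000000 + (0.26/2)·(0.855799 + 0.803453) = -1.784297
t=1.260000, y=-1.784297:
  k1 = f(1.260000, -1.784297) = 0.807604
  k2 = f(1.520000, -1.574320) = 0.743811
  y ← -1.784297 + (0.26/2)·(0.807604 + 0.743811) = -1.582613
y(1.52) ≈ -1.5826

-1.5826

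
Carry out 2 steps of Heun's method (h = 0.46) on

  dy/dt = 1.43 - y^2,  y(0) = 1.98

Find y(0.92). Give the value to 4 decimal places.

Heun: k1 = f(t_n, y_n); k2 = f(t_n + h, y_n + h·k1); y_{n+1} = y_n + (h/2)·(k1 + k2).
t=0.000000, y=1.980000:
  k1 = f(0.000000, 1.980000) = -2.490400
  k2 = f(0.460000, 0.834416) = 0.733750
  y ← 1.980000 + (0.46/2)·(-2.490400 + 0.733750) = 1.575970
t=0.460000, y=1.575970:
  k1 = f(0.460000, 1.575970) = -1.053683
  k2 = f(0.920000, 1.091276) = 0.239116
  y ← 1.575970 + (0.46/2)·(-1.053683 + 0.239116) = 1.388620
y(0.92) ≈ 1.3886

1.3886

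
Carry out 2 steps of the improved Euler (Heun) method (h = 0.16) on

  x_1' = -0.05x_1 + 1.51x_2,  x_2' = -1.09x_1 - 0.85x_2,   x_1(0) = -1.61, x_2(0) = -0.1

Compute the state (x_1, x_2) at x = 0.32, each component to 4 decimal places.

Heun on (x_1,x_2): k1 = f(x_n, state_n); k2 = f(x_n + h, state_n + h·k1); state_{n+1} = state_n + (h/2)·(k1 + k2).
0.000000: (-1.610000, -0.100000)
  k1 = (-0.070500, 1.839900)
  predictor → (-1.621280, 0.194384)
  k2 = (0.374584, 1.601969)
  → (-1.585673, 0.175350)
0.160000: (-1.585673, 0.175350)
  k1 = (0.344061, 1.579337)
  predictor → (-1.530623, 0.428043)
  k2 = (0.722877, 1.304543)
  → (-1.500318, 0.406060)
(x_1(0.32), x_2(0.32)) ≈ (-1.5003, 0.4061)

-1.5003, 0.4061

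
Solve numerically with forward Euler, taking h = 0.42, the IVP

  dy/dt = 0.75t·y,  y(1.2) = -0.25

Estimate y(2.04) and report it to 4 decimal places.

-0.5203

Euler: y_{n+1} = y_n + h·f(t_n, y_n).
t=1.200000, y=-0.250000: f=-0.225000 → y ← -0.250000 + 0.42·(-0.225000) = -0.344500
t=1.620000, y=-0.344500: f=-0.418567 → y ← -0.344500 + 0.42·(-0.418567) = -0.520298
y(2.04) ≈ -0.5203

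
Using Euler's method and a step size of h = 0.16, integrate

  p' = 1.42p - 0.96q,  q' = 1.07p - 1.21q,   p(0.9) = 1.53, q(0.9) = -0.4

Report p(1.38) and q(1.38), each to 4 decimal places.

2.8882, 0.6373

Euler on (p,q): p_{n+1} = p_n + h·p', q_{n+1} = q_n + h·q'.
0.900000: (1.530000, -0.400000); f=(2.556600, 2.121100) → (1.939056, -0.060624)
1.060000: (1.939056, -0.060624); f=(2.811659, 2.148145) → (2.388921, 0.283079)
1.220000: (2.388921, 0.283079); f=(3.120512, 2.213620) → (2.888203, 0.637258)
(p(1.38), q(1.38)) ≈ (2.8882, 0.6373)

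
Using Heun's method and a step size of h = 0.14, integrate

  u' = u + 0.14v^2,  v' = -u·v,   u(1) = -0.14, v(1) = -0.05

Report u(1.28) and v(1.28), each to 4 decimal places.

-0.1850, -0.0523

Heun on (u,v): k1 = f(s_n, state_n); k2 = f(s_n + h, state_n + h·k1); state_{n+1} = state_n + (h/2)·(k1 + k2).
1.000000: (-0.140000, -0.050000)
  k1 = (-0.139650, -0.007000)
  predictor → (-0.159551, -0.050980)
  k2 = (-0.159187, -0.008134)
  → (-0.160919, -0.051059)
1.140000: (-0.160919, -0.051059)
  k1 = (-0.160554, -0.008216)
  predictor → (-0.183396, -0.052210)
  k2 = (-0.183014, -0.009575)
  → (-0.184968, -0.052305)
(u(1.28), v(1.28)) ≈ (-0.1850, -0.0523)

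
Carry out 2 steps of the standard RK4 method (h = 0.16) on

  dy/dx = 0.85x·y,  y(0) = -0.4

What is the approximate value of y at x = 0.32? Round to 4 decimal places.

-0.4178

RK4: k1 = f(x_n, y_n); k2 = f(x_n + h/2, y_n + (h/2)·k1); k3 = f(x_n + h/2, y_n + (h/2)·k2); k4 = f(x_n + h, y_n + h·k3); y_{n+1} = y_n + (h/6)·(k1 + 2k2 + 2k3 + k4).
x=0.000000, y=-0.400000:
  k1 = f(0.000000, -0.400000) = 0.000000
  k2 = f(0.080000, -0.400000) = -0.027200
  k3 = f(0.080000, -0.402176) = -0.027348
  k4 = f(0.160000, -0.404376) = -0.054995
  y ← -0.400000 + (0.16/6)·(k1 + 2k2 + 2k3 + k4) = -0.404376
x=0.160000, y=-0.404376:
  k1 = f(0.160000, -0.404376) = -0.054995
  k2 = f(0.240000, -0.408775) = -0.083390
  k3 = f(0.240000, -0.411047) = -0.083854
  k4 = f(0.320000, -0.417792) = -0.113640
  y ← -0.404376 + (0.16/6)·(k1 + 2k2 + 2k3 + k4) = -0.417792
y(0.32) ≈ -0.4178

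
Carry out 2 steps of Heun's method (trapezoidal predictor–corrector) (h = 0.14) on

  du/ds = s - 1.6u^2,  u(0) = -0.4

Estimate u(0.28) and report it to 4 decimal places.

-0.4434

Heun: k1 = f(s_n, u_n); k2 = f(s_n + h, u_n + h·k1); u_{n+1} = u_n + (h/2)·(k1 + k2).
s=0.000000, u=-0.400000:
  k1 = f(0.000000, -0.400000) = -0.256000
  k2 = f(0.140000, -0.435840) = -0.163930
  u ← -0.400000 + (0.14/2)·(-0.256000 + (-0.163930)) = -0.429395
s=0.140000, u=-0.429395:
  k1 = f(0.140000, -0.429395) = -0.155008
  k2 = f(0.280000, -0.451096) = -0.045581
  u ← -0.429395 + (0.14/2)·(-0.155008 + (-0.045581)) = -0.443436
u(0.28) ≈ -0.4434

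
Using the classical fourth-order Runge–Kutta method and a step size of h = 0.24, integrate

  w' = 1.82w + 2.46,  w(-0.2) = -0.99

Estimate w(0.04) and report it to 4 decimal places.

-0.7920

RK4: k1 = f(x_n, w_n); k2 = f(x_n + h/2, w_n + (h/2)·k1); k3 = f(x_n + h/2, w_n + (h/2)·k2); k4 = f(x_n + h, w_n + h·k3); w_{n+1} = w_n + (h/6)·(k1 + 2k2 + 2k3 + k4).
x=-0.200000, w=-0.990000:
  k1 = f(-0.200000, -0.990000) = 0.658200
  k2 = f(-0.080000, -0.911016) = 0.801951
  k3 = f(-0.080000, -0.893766) = 0.833346
  k4 = f(0.040000, -0.789997) = 1.022206
  w ← -0.990000 + (0.24/6)·(k1 + 2k2 + 2k3 + k4) = -0.791960
w(0.04) ≈ -0.7920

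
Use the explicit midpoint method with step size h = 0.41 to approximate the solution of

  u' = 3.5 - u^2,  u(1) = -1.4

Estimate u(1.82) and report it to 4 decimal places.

Midpoint: k1 = f(t_n, u_n); k2 = f(t_n + h/2, u_n + (h/2)·k1); u_{n+1} = u_n + h·k2.
t=1.000000, u=-1.400000:
  k1 = f(1.000000, -1.400000) = 1.540000
  k2 = f(1.205000, -1.084300) = 2.324294
  u ← -1.400000 + 0.41·2.324294 = -0.447040
t=1.410000, u=-0.447040:
  k1 = f(1.410000, -0.447040) = 3.300156
  k2 = f(1.615000, 0.229492) = 3.447333
  u ← -0.447040 + 0.41·3.447333 = 0.966367
u(1.82) ≈ 0.9664

0.9664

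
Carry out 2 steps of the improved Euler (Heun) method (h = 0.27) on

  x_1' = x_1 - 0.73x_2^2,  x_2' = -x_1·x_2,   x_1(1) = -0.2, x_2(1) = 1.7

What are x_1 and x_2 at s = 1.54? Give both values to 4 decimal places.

-2.2868, 2.8300

Heun on (x_1,x_2): k1 = f(s_n, state_n); k2 = f(s_n + h, state_n + h·k1); state_{n+1} = state_n + (h/2)·(k1 + k2).
1.000000: (-0.200000, 1.700000)
  k1 = (-2.309700, 0.340000)
  predictor → (-0.823619, 1.791800)
  k2 = (-3.167318, 1.475761)
  → (-0.939397, 1.945128)
1.270000: (-0.939397, 1.945128)
  k1 = (-3.701368, 1.827248)
  predictor → (-1.938767, 2.438485)
  k2 = (-6.279498, 4.727653)
  → (-2.286814, 2.830039)
(x_1(1.54), x_2(1.54)) ≈ (-2.2868, 2.8300)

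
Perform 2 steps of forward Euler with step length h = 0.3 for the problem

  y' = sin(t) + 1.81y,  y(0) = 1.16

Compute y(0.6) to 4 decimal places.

Euler: y_{n+1} = y_n + h·f(t_n, y_n).
t=0.000000, y=1.160000: f=2.099600 → y ← 1.160000 + 0.3·2.099600 = 1.789880
t=0.300000, y=1.789880: f=3.535203 → y ← 1.789880 + 0.3·3.535203 = 2.850441
y(0.6) ≈ 2.8504

2.8504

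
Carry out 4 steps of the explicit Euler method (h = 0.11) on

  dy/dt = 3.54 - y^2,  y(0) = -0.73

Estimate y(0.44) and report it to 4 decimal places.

Euler: y_{n+1} = y_n + h·f(t_n, y_n).
t=0.000000, y=-0.730000: f=3.007100 → y ← -0.730000 + 0.11·3.007100 = -0.399219
t=0.110000, y=-0.399219: f=3.380624 → y ← -0.399219 + 0.11·3.380624 = -0.027350
t=0.220000, y=-0.027350: f=3.539252 → y ← -0.027350 + 0.11·3.539252 = 0.361967
t=0.330000, y=0.361967: f=3.408980 → y ← 0.361967 + 0.11·3.408980 = 0.736955
y(0.44) ≈ 0.7370

0.7370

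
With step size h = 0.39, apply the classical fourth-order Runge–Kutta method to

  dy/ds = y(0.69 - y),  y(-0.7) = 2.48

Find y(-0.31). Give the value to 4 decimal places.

1.5311

RK4: k1 = f(s_n, y_n); k2 = f(s_n + h/2, y_n + (h/2)·k1); k3 = f(s_n + h/2, y_n + (h/2)·k2); k4 = f(s_n + h, y_n + h·k3); y_{n+1} = y_n + (h/6)·(k1 + 2k2 + 2k3 + k4).
s=-0.700000, y=2.480000:
  k1 = f(-0.700000, 2.480000) = -4.439200
  k2 = f(-0.505000, 1.614356) = -1.492240
  k3 = f(-0.505000, 2.189013) = -3.281360
  k4 = f(-0.310000, 1.200270) = -0.612461
  y ← 2.480000 + (0.39/6)·(k1 + 2k2 + 2k3 + k4) = 1.531074
y(-0.31) ≈ 1.5311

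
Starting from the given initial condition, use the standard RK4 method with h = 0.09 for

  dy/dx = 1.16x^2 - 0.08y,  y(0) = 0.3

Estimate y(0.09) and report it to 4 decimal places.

RK4: k1 = f(x_n, y_n); k2 = f(x_n + h/2, y_n + (h/2)·k1); k3 = f(x_n + h/2, y_n + (h/2)·k2); k4 = f(x_n + h, y_n + h·k3); y_{n+1} = y_n + (h/6)·(k1 + 2k2 + 2k3 + k4).
x=0.000000, y=0.300000:
  k1 = f(0.000000, 0.300000) = -0.024000
  k2 = f(0.045000, 0.298920) = -0.021565
  k3 = f(0.045000, 0.299030) = -0.021573
  k4 = f(0.090000, 0.298058) = -0.014449
  y ← 0.300000 + (0.09/6)·(k1 + 2k2 + 2k3 + k4) = 0.298129
y(0.09) ≈ 0.2981

0.2981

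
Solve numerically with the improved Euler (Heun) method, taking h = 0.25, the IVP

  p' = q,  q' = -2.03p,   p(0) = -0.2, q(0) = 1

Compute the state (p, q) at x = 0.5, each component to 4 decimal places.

Heun on (p,q): k1 = f(x_n, state_n); k2 = f(x_n + h, state_n + h·k1); state_{n+1} = state_n + (h/2)·(k1 + k2).
0.000000: (-0.200000, 1.000000)
  k1 = (1.000000, 0.406000)
  predictor → (0.050000, 1.101500)
  k2 = (1.101500, -0.101500)
  → (0.062687, 1.038063)
0.250000: (0.062687, 1.038063)
  k1 = (1.038063, -0.127256)
  predictor → (0.322203, 1.006249)
  k2 = (1.006249, -0.654072)
  → (0.318226, 0.940397)
(p(0.5), q(0.5)) ≈ (0.3182, 0.9404)

0.3182, 0.9404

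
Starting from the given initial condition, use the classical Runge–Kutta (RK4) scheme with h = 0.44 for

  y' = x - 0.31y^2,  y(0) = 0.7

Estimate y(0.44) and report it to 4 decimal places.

RK4: k1 = f(x_n, y_n); k2 = f(x_n + h/2, y_n + (h/2)·k1); k3 = f(x_n + h/2, y_n + (h/2)·k2); k4 = f(x_n + h, y_n + h·k3); y_{n+1} = y_n + (h/6)·(k1 + 2k2 + 2k3 + k4).
x=0.000000, y=0.700000:
  k1 = f(0.000000, 0.700000) = -0.151900
  k2 = f(0.220000, 0.666582) = 0.082257
  k3 = f(0.220000, 0.718097) = 0.060145
  k4 = f(0.440000, 0.726464) = 0.276398
  y ← 0.700000 + (0.44/6)·(k1 + 2k2 + 2k3 + k4) = 0.730015
y(0.44) ≈ 0.7300

0.7300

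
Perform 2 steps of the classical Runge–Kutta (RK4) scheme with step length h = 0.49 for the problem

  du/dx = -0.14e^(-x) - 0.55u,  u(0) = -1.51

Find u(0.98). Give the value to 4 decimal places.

RK4: k1 = f(x_n, u_n); k2 = f(x_n + h/2, u_n + (h/2)·k1); k3 = f(x_n + h/2, u_n + (h/2)·k2); k4 = f(x_n + h, u_n + h·k3); u_{n+1} = u_n + (h/6)·(k1 + 2k2 + 2k3 + k4).
x=0.000000, u=-1.510000:
  k1 = f(0.000000, -1.510000) = 0.690500
  k2 = f(0.245000, -1.340828) = 0.627876
  k3 = f(0.245000, -1.356170) = 0.636315
  k4 = f(0.490000, -1.198206) = 0.573245
  u ← -1.510000 + (0.49/6)·(k1 + 2k2 + 2k3 + k4) = -1.200310
x=0.490000, u=-1.200310:
  k1 = f(0.490000, -1.200310) = 0.574403
  k2 = f(0.735000, -1.059581) = 0.515639
  k3 = f(0.735000, -1.073978) = 0.523557
  k4 = f(0.980000, -0.943767) = 0.466528
  u ← -1.200310 + (0.49/6)·(k1 + 2k2 + 2k3 + k4) = -0.945565
u(0.98) ≈ -0.9456

-0.9456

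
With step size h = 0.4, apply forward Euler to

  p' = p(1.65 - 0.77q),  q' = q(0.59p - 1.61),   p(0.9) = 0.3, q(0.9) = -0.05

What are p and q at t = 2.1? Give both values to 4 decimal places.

1.3931, -0.0056

Euler on (p,q): p_{n+1} = p_n + h·p', q_{n+1} = q_n + h·q'.
0.900000: (0.300000, -0.050000); f=(0.506550, 0.071650) → (0.502620, -0.021340)
1.300000: (0.502620, -0.021340); f=(0.837582, 0.028029) → (0.837653, -0.010128)
1.700000: (0.837653, -0.010128); f=(1.388660, 0.011301) → (1.393117, -0.005608)
(p(2.1), q(2.1)) ≈ (1.3931, -0.0056)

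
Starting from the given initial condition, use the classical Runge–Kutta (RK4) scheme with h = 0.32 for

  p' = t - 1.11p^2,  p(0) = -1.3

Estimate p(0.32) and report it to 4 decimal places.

RK4: k1 = f(t_n, p_n); k2 = f(t_n + h/2, p_n + (h/2)·k1); k3 = f(t_n + h/2, p_n + (h/2)·k2); k4 = f(t_n + h, p_n + h·k3); p_{n+1} = p_n + (h/6)·(k1 + 2k2 + 2k3 + k4).
t=0.000000, p=-1.300000:
  k1 = f(0.000000, -1.300000) = -1.875900
  k2 = f(0.160000, -1.600144) = -2.682112
  k3 = f(0.160000, -1.729138) = -3.158809
  k4 = f(0.320000, -2.310819) = -5.607271
  p ← -1.300000 + (0.32/6)·(k1 + 2k2 + 2k3 + k4) = -2.322134
p(0.32) ≈ -2.3221

-2.3221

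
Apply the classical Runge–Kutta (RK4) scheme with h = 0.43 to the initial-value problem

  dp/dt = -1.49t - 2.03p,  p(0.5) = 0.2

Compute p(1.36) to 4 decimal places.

-0.6002

RK4: k1 = f(t_n, p_n); k2 = f(t_n + h/2, p_n + (h/2)·k1); k3 = f(t_n + h/2, p_n + (h/2)·k2); k4 = f(t_n + h, p_n + h·k3); p_{n+1} = p_n + (h/6)·(k1 + 2k2 + 2k3 + k4).
t=0.500000, p=0.200000:
  k1 = f(0.500000, 0.200000) = -1.151000
  k2 = f(0.715000, -0.047465) = -0.968996
  k3 = f(0.715000, -0.008334) = -1.048432
  k4 = f(0.930000, -0.250826) = -0.876524
  p ← 0.200000 + (0.43/6)·(k1 + 2k2 + 2k3 + k4) = -0.234471
t=0.930000, p=-0.234471:
  k1 = f(0.930000, -0.234471) = -0.909725
  k2 = f(1.145000, -0.430061) = -0.833025
  k3 = f(1.145000, -0.413571) = -0.866501
  k4 = f(1.360000, -0.607066) = -0.794056
  p ← -0.234471 + (0.43/6)·(k1 + 2k2 + 2k3 + k4) = -0.600174
p(1.36) ≈ -0.6002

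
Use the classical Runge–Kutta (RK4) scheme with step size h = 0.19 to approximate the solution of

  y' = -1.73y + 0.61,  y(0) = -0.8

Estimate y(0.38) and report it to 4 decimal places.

RK4: k1 = f(x_n, y_n); k2 = f(x_n + h/2, y_n + (h/2)·k1); k3 = f(x_n + h/2, y_n + (h/2)·k2); k4 = f(x_n + h, y_n + h·k3); y_{n+1} = y_n + (h/6)·(k1 + 2k2 + 2k3 + k4).
x=0.000000, y=-0.800000:
  k1 = f(0.000000, -0.800000) = 1.994000
  k2 = f(0.095000, -0.610570) = 1.666286
  k3 = f(0.095000, -0.641703) = 1.720146
  k4 = f(0.190000, -0.473172) = 1.428588
  y ← -0.800000 + (0.19/6)·(k1 + 2k2 + 2k3 + k4) = -0.477144
x=0.190000, y=-0.477144:
  k1 = f(0.190000, -0.477144) = 1.435459
  k2 = f(0.285000, -0.340775) = 1.199541
  k3 = f(0.285000, -0.363188) = 1.238315
  k4 = f(0.380000, -0.241864) = 1.028425
  y ← -0.477144 + (0.19/6)·(k1 + 2k2 + 2k3 + k4) = -0.244723
y(0.38) ≈ -0.2447

-0.2447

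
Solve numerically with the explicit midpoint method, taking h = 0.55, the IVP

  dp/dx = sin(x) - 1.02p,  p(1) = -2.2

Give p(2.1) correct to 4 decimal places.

Midpoint: k1 = f(x_n, p_n); k2 = f(x_n + h/2, p_n + (h/2)·k1); p_{n+1} = p_n + h·k2.
x=1.000000, p=-2.200000:
  k1 = f(1.000000, -2.200000) = 3.085471
  k2 = f(1.275000, -1.351495) = 2.335096
  p ← -2.200000 + 0.55·2.335096 = -0.915697
x=1.550000, p=-0.915697:
  k1 = f(1.550000, -0.915697) = 1.933795
  k2 = f(1.825000, -0.383904) = 1.359446
  p ← -0.915697 + 0.55·1.359446 = -0.168002
p(2.1) ≈ -0.1680

-0.1680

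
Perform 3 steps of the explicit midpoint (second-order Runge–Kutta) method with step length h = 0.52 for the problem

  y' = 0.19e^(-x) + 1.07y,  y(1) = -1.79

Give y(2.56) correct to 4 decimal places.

-8.8051

Midpoint: k1 = f(x_n, y_n); k2 = f(x_n + h/2, y_n + (h/2)·k1); y_{n+1} = y_n + h·k2.
x=1.000000, y=-1.790000:
  k1 = f(1.000000, -1.790000) = -1.845403
  k2 = f(1.260000, -2.269805) = -2.374797
  y ← -1.790000 + 0.52·(-2.374797) = -3.024894
x=1.520000, y=-3.024894:
  k1 = f(1.520000, -3.024894) = -3.195082
  k2 = f(1.780000, -3.855616) = -4.093467
  y ← -3.024894 + 0.52·(-4.093467) = -5.153497
x=2.040000, y=-5.153497:
  k1 = f(2.040000, -5.153497) = -5.489537
  k2 = f(2.300000, -6.580777) = -7.022382
  y ← -5.153497 + 0.52·(-7.022382) = -8.805136
y(2.56) ≈ -8.8051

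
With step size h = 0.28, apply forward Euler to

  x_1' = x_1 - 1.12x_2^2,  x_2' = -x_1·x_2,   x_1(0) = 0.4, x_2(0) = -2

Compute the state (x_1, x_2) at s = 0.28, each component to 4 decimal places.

Euler on (x_1,x_2): x_1_{n+1} = x_1_n + h·x_1', x_2_{n+1} = x_2_n + h·x_2'.
0.000000: (0.400000, -2.000000); f=(-4.080000, 0.800000) → (-0.742400, -1.776000)
(x_1(0.28), x_2(0.28)) ≈ (-0.7424, -1.7760)

-0.7424, -1.7760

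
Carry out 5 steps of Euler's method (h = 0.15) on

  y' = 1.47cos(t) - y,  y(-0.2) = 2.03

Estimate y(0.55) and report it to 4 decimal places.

Euler: y_{n+1} = y_n + h·f(t_n, y_n).
t=-0.200000, y=2.030000: f=-0.589302 → y ← 2.030000 + 0.15·(-0.589302) = 1.941605
t=-0.050000, y=1.941605: f=-0.473442 → y ← 1.941605 + 0.15·(-0.473442) = 1.870588
t=0.100000, y=1.870588: f=-0.407932 → y ← 1.870588 + 0.15·(-0.407932) = 1.809399
t=0.250000, y=1.809399: f=-0.385097 → y ← 1.809399 + 0.15·(-0.385097) = 1.751634
t=0.400000, y=1.751634: f=-0.397674 → y ← 1.751634 + 0.15·(-0.397674) = 1.691983
y(0.55) ≈ 1.6920

1.6920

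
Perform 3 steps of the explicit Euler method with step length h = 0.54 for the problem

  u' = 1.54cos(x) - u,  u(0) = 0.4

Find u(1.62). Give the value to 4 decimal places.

0.9350

Euler: u_{n+1} = u_n + h·f(x_n, u_n).
x=0.000000, u=0.400000: f=1.140000 → u ← 0.400000 + 0.54·1.140000 = 1.015600
x=0.540000, u=1.015600: f=0.305271 → u ← 1.015600 + 0.54·0.305271 = 1.180447
x=1.080000, u=1.180447: f=-0.454601 → u ← 1.180447 + 0.54·(-0.454601) = 0.934962
u(1.62) ≈ 0.9350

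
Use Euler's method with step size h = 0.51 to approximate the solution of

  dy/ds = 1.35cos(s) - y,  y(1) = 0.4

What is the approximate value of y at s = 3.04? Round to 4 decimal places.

Euler: y_{n+1} = y_n + h·f(s_n, y_n).
s=1.000000, y=0.400000: f=0.329408 → y ← 0.400000 + 0.51·0.329408 = 0.567998
s=1.510000, y=0.567998: f=-0.485974 → y ← 0.567998 + 0.51·(-0.485974) = 0.320152
s=2.020000, y=0.320152: f=-0.906387 → y ← 0.320152 + 0.51·(-0.906387) = -0.142106
s=2.530000, y=-0.142106: f=-0.963186 → y ← -0.142106 + 0.51·(-0.963186) = -0.633331
y(3.04) ≈ -0.6333

-0.6333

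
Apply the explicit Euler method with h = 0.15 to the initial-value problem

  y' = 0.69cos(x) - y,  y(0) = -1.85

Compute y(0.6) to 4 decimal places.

Euler: y_{n+1} = y_n + h·f(x_n, y_n).
x=0.000000, y=-1.850000: f=2.540000 → y ← -1.850000 + 0.15·2.540000 = -1.469000
x=0.150000, y=-1.469000: f=2.151252 → y ← -1.469000 + 0.15·2.151252 = -1.146312
x=0.300000, y=-1.146312: f=1.805494 → y ← -1.146312 + 0.15·1.805494 = -0.875488
x=0.450000, y=-0.875488: f=1.496797 → y ← -0.875488 + 0.15·1.496797 = -0.650969
y(0.6) ≈ -0.6510

-0.6510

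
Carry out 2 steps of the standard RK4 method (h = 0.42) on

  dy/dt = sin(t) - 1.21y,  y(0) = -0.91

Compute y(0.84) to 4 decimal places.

RK4: k1 = f(t_n, y_n); k2 = f(t_n + h/2, y_n + (h/2)·k1); k3 = f(t_n + h/2, y_n + (h/2)·k2); k4 = f(t_n + h, y_n + h·k3); y_{n+1} = y_n + (h/6)·(k1 + 2k2 + 2k3 + k4).
t=0.000000, y=-0.910000:
  k1 = f(0.000000, -0.910000) = 1.101100
  k2 = f(0.210000, -0.678769) = 1.029770
  k3 = f(0.210000, -0.693748) = 1.047895
  k4 = f(0.420000, -0.469884) = 0.976320
  y ← -0.910000 + (0.42/6)·(k1 + 2k2 + 2k3 + k4) = -0.473707
t=0.420000, y=-0.473707:
  k1 = f(0.420000, -0.473707) = 0.980946
  k2 = f(0.630000, -0.267709) = 0.913072
  k3 = f(0.630000, -0.281962) = 0.930319
  k4 = f(0.840000, -0.082973) = 0.845041
  y ← -0.473707 + (0.42/6)·(k1 + 2k2 + 2k3 + k4) = -0.087814
y(0.84) ≈ -0.0878

-0.0878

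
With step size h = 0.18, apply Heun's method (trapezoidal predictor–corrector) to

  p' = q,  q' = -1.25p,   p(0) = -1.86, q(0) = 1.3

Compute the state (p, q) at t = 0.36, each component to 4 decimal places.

Heun on (p,q): k1 = f(t_n, state_n); k2 = f(t_n + h, state_n + h·k1); state_{n+1} = state_n + (h/2)·(k1 + k2).
0.000000: (-1.860000, 1.300000)
  k1 = (1.300000, 2.325000)
  predictor → (-1.626000, 1.718500)
  k2 = (1.718500, 2.032500)
  → (-1.588335, 1.692175)
0.180000: (-1.588335, 1.692175)
  k1 = (1.692175, 1.985419)
  predictor → (-1.283744, 2.049550)
  k2 = (2.049550, 1.604679)
  → (-1.251580, 2.015284)
(p(0.36), q(0.36)) ≈ (-1.2516, 2.0153)

-1.2516, 2.0153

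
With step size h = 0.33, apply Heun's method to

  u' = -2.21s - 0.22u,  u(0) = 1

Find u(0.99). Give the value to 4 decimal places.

-0.2115

Heun: k1 = f(s_n, u_n); k2 = f(s_n + h, u_n + h·k1); u_{n+1} = u_n + (h/2)·(k1 + k2).
s=0.000000, u=1.000000:
  k1 = f(0.000000, 1.000000) = -0.220000
  k2 = f(0.330000, 0.927400) = -0.933328
  u ← 1.000000 + (0.33/2)·(-0.220000 + (-0.933328)) = 0.809701
s=0.330000, u=0.809701:
  k1 = f(0.330000, 0.809701) = -0.907434
  k2 = f(0.660000, 0.510248) = -1.570854
  u ← 0.809701 + (0.33/2)·(-0.907434 + (-1.570854)) = 0.400783
s=0.660000, u=0.400783:
  k1 = f(0.660000, 0.400783) = -1.546772
  k2 = f(0.990000, -0.109652) = -2.163777
  u ← 0.400783 + (0.33/2)·(-1.546772 + (-2.163777)) = -0.211457
u(0.99) ≈ -0.2115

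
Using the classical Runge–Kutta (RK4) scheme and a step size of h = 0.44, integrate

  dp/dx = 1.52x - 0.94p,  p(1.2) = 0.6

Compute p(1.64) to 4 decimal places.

1.1829

RK4: k1 = f(x_n, p_n); k2 = f(x_n + h/2, p_n + (h/2)·k1); k3 = f(x_n + h/2, p_n + (h/2)·k2); k4 = f(x_n + h, p_n + h·k3); p_{n+1} = p_n + (h/6)·(k1 + 2k2 + 2k3 + k4).
x=1.200000, p=0.600000:
  k1 = f(1.200000, 0.600000) = 1.260000
  k2 = f(1.420000, 0.877200) = 1.333832
  k3 = f(1.420000, 0.893443) = 1.318564
  k4 = f(1.640000, 1.180168) = 1.383442
  p ← 0.600000 + (0.44/6)·(k1 + 2k2 + 2k3 + k4) = 1.182870
p(1.64) ≈ 1.1829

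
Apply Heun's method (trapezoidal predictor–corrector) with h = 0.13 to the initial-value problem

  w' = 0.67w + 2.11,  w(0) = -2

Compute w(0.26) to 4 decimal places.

Heun: k1 = f(x_n, w_n); k2 = f(x_n + h, w_n + h·k1); w_{n+1} = w_n + (h/2)·(k1 + k2).
x=0.000000, w=-2.000000:
  k1 = f(0.000000, -2.000000) = 0.770000
  k2 = f(0.130000, -1.899900) = 0.837067
  w ← -2.000000 + (0.13/2)·(0.770000 + 0.837067) = -1.895541
x=0.130000, w=-1.895541:
  k1 = f(0.130000, -1.895541) = 0.839988
  k2 = f(0.260000, -1.786342) = 0.913151
  w ← -1.895541 + (0.13/2)·(0.839988 + 0.913151) = -1.781587
w(0.26) ≈ -1.7816

-1.7816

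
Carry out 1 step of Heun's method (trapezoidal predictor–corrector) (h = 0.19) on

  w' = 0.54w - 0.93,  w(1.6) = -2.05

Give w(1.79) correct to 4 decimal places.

Heun: k1 = f(x_n, w_n); k2 = f(x_n + h, w_n + h·k1); w_{n+1} = w_n + (h/2)·(k1 + k2).
x=1.600000, w=-2.050000:
  k1 = f(1.600000, -2.050000) = -2.037000
  k2 = f(1.790000, -2.437030) = -2.245996
  w ← -2.050000 + (0.19/2)·(-2.037000 + (-2.245996)) = -2.456885
w(1.79) ≈ -2.4569

-2.4569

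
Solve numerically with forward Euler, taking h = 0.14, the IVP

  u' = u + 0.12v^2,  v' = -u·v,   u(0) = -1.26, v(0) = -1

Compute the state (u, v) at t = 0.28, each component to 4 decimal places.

Euler on (u,v): u_{n+1} = u_n + h·u', v_{n+1} = v_n + h·v'.
0.000000: (-1.260000, -1.000000); f=(-1.140000, -1.260000) → (-1.419600, -1.176400)
0.140000: (-1.419600, -1.176400); f=(-1.253530, -1.670017) → (-1.595094, -1.410202)
(u(0.28), v(0.28)) ≈ (-1.5951, -1.4102)

-1.5951, -1.4102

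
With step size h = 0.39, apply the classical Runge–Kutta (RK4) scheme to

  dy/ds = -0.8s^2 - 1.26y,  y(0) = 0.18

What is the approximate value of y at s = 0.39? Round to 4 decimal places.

RK4: k1 = f(s_n, y_n); k2 = f(s_n + h/2, y_n + (h/2)·k1); k3 = f(s_n + h/2, y_n + (h/2)·k2); k4 = f(s_n + h, y_n + h·k3); y_{n+1} = y_n + (h/6)·(k1 + 2k2 + 2k3 + k4).
s=0.000000, y=0.180000:
  k1 = f(0.000000, 0.180000) = -0.226800
  k2 = f(0.195000, 0.135774) = -0.201495
  k3 = f(0.195000, 0.140708) = -0.207713
  k4 = f(0.390000, 0.098992) = -0.246410
  y ← 0.180000 + (0.39/6)·(k1 + 2k2 + 2k3 + k4) = 0.096044
y(0.39) ≈ 0.0960

0.0960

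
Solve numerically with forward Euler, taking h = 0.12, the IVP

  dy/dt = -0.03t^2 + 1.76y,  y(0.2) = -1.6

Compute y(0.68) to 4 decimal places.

-3.4461

Euler: y_{n+1} = y_n + h·f(t_n, y_n).
t=0.200000, y=-1.600000: f=-2.817200 → y ← -1.600000 + 0.12·(-2.817200) = -1.938064
t=0.320000, y=-1.938064: f=-3.414065 → y ← -1.938064 + 0.12·(-3.414065) = -2.347752
t=0.440000, y=-2.347752: f=-4.137851 → y ← -2.347752 + 0.12·(-4.137851) = -2.844294
t=0.560000, y=-2.844294: f=-5.015365 → y ← -2.844294 + 0.12·(-5.015365) = -3.446138
y(0.68) ≈ -3.4461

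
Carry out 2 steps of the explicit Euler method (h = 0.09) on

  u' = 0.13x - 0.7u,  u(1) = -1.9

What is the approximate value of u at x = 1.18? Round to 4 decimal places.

-1.6444

Euler: u_{n+1} = u_n + h·f(x_n, u_n).
x=1.000000, u=-1.900000: f=1.460000 → u ← -1.900000 + 0.09·1.460000 = -1.768600
x=1.090000, u=-1.768600: f=1.379720 → u ← -1.768600 + 0.09·1.379720 = -1.644425
u(1.18) ≈ -1.6444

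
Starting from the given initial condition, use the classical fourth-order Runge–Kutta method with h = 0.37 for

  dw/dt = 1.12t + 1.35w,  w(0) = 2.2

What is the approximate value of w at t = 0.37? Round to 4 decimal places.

RK4: k1 = f(t_n, w_n); k2 = f(t_n + h/2, w_n + (h/2)·k1); k3 = f(t_n + h/2, w_n + (h/2)·k2); k4 = f(t_n + h, w_n + h·k3); w_{n+1} = w_n + (h/6)·(k1 + 2k2 + 2k3 + k4).
t=0.000000, w=2.200000:
  k1 = f(0.000000, 2.200000) = 2.970000
  k2 = f(0.185000, 2.749450) = 3.918958
  k3 = f(0.185000, 2.925007) = 4.155960
  k4 = f(0.370000, 3.737705) = 5.460302
  w ← 2.200000 + (0.37/6)·(k1 + 2k2 + 2k3 + k4) = 3.715775
w(0.37) ≈ 3.7158

3.7158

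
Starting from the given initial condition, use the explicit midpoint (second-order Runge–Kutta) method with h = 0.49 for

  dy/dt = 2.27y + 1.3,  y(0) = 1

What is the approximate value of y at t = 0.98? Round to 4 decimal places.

11.1562

Midpoint: k1 = f(t_n, y_n); k2 = f(t_n + h/2, y_n + (h/2)·k1); y_{n+1} = y_n + h·k2.
t=0.000000, y=1.000000:
  k1 = f(0.000000, 1.000000) = 3.570000
  k2 = f(0.245000, 1.874650) = 5.555455
  y ← 1.000000 + 0.49·5.555455 = 3.722173
t=0.490000, y=3.722173:
  k1 = f(0.490000, 3.722173) = 9.749333
  k2 = f(0.735000, 6.110760) = 15.171425
  y ← 3.722173 + 0.49·15.171425 = 11.156171
y(0.98) ≈ 11.1562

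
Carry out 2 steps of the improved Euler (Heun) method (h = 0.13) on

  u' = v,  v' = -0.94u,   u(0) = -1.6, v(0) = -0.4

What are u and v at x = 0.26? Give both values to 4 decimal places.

Heun on (u,v): k1 = f(x_n, state_n); k2 = f(x_n + h, state_n + h·k1); state_{n+1} = state_n + (h/2)·(k1 + k2).
0.000000: (-1.600000, -0.400000)
  k1 = (-0.400000, 1.504000)
  predictor → (-1.652000, -0.204480)
  k2 = (-0.204480, 1.552880)
  → (-1.639291, -0.201303)
0.130000: (-1.639291, -0.201303)
  k1 = (-0.201303, 1.540934)
  predictor → (-1.665461, -0.000981)
  k2 = (-0.000981, 1.565533)
  → (-1.652440, 0.000618)
(u(0.26), v(0.26)) ≈ (-1.6524, 0.0006)

-1.6524, 0.0006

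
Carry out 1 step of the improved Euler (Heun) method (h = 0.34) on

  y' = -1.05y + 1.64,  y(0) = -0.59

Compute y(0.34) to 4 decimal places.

Heun: k1 = f(t_n, y_n); k2 = f(t_n + h, y_n + h·k1); y_{n+1} = y_n + (h/2)·(k1 + k2).
t=0.000000, y=-0.590000:
  k1 = f(0.000000, -0.590000) = 2.259500
  k2 = f(0.340000, 0.178230) = 1.452858
  y ← -0.590000 + (0.34/2)·(2.259500 + 1.452858) = 0.041101
y(0.34) ≈ 0.0411

0.0411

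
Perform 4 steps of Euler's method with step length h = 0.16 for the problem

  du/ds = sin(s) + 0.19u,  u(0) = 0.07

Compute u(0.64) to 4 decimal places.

0.2317

Euler: u_{n+1} = u_n + h·f(s_n, u_n).
s=0.000000, u=0.070000: f=0.013300 → u ← 0.070000 + 0.16·0.013300 = 0.072128
s=0.160000, u=0.072128: f=0.173023 → u ← 0.072128 + 0.16·0.173023 = 0.099812
s=0.320000, u=0.099812: f=0.333531 → u ← 0.099812 + 0.16·0.333531 = 0.153177
s=0.480000, u=0.153177: f=0.490883 → u ← 0.153177 + 0.16·0.490883 = 0.231718
u(0.64) ≈ 0.2317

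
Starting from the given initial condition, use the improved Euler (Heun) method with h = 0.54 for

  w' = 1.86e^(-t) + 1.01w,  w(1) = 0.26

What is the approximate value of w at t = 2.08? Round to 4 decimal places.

Heun: k1 = f(t_n, w_n); k2 = f(t_n + h, w_n + h·k1); w_{n+1} = w_n + (h/2)·(k1 + k2).
t=1.000000, w=0.260000:
  k1 = f(1.000000, 0.260000) = 0.946856
  k2 = f(1.540000, 0.771302) = 1.177764
  w ← 0.260000 + (0.54/2)·(0.946856 + 1.177764) = 0.833647
t=1.540000, w=0.833647:
  k1 = f(1.540000, 0.833647) = 1.240733
  k2 = f(2.080000, 1.503643) = 1.751050
  w ← 0.833647 + (0.54/2)·(1.240733 + 1.751050) = 1.641429
w(2.08) ≈ 1.6414

1.6414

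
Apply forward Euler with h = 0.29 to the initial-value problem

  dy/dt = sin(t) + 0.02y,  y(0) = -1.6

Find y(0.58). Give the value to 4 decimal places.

-1.5357

Euler: y_{n+1} = y_n + h·f(t_n, y_n).
t=0.000000, y=-1.600000: f=-0.032000 → y ← -1.600000 + 0.29·(-0.032000) = -1.609280
t=0.290000, y=-1.609280: f=0.253767 → y ← -1.609280 + 0.29·0.253767 = -1.535688
y(0.58) ≈ -1.5357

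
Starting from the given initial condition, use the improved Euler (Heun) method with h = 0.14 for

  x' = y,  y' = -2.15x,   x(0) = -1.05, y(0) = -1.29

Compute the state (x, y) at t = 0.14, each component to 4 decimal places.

Heun on (x,y): k1 = f(t_n, state_n); k2 = f(t_n + h, state_n + h·k1); state_{n+1} = state_n + (h/2)·(k1 + k2).
0.000000: (-1.050000, -1.290000)
  k1 = (-1.290000, 2.257500)
  predictor → (-1.230600, -0.973950)
  k2 = (-0.973950, 2.645790)
  → (-1.208477, -0.946770)
(x(0.14), y(0.14)) ≈ (-1.2085, -0.9468)

-1.2085, -0.9468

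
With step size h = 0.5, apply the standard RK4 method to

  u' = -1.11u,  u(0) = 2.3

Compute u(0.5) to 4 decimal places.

1.3213

RK4: k1 = f(t_n, u_n); k2 = f(t_n + h/2, u_n + (h/2)·k1); k3 = f(t_n + h/2, u_n + (h/2)·k2); k4 = f(t_n + h, u_n + h·k3); u_{n+1} = u_n + (h/6)·(k1 + 2k2 + 2k3 + k4).
t=0.000000, u=2.300000:
  k1 = f(0.000000, 2.300000) = -2.553000
  k2 = f(0.250000, 1.661750) = -1.844542
  k3 = f(0.250000, 1.838864) = -2.041139
  k4 = f(0.500000, 1.279430) = -1.420168
  u ← 2.300000 + (0.5/6)·(k1 + 2k2 + 2k3 + k4) = 1.321289
u(0.5) ≈ 1.3213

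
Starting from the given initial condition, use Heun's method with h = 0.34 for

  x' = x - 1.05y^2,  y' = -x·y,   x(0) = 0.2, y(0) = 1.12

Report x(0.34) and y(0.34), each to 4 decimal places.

Heun on (x,y): k1 = f(t_n, state_n); k2 = f(t_n + h, state_n + h·k1); state_{n+1} = state_n + (h/2)·(k1 + k2).
0.000000: (0.200000, 1.120000)
  k1 = (-1.117120, -0.224000)
  predictor → (-0.179821, 1.043840)
  k2 = (-1.323903, 0.187704)
  → (-0.214974, 1.113830)
(x(0.34), y(0.34)) ≈ (-0.2150, 1.1138)

-0.2150, 1.1138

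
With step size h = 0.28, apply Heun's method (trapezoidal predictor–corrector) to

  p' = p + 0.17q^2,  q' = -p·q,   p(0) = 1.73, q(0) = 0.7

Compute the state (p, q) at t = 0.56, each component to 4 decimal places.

Heun on (p,q): k1 = f(t_n, state_n); k2 = f(t_n + h, state_n + h·k1); state_{n+1} = state_n + (h/2)·(k1 + k2).
0.000000: (1.730000, 0.700000)
  k1 = (1.813300, -1.211000)
  predictor → (2.237724, 0.360920)
  k2 = (2.259869, -0.807639)
  → (2.300244, 0.417390)
0.280000: (2.300244, 0.417390)
  k1 = (2.329860, -0.960100)
  predictor → (2.952604, 0.148563)
  k2 = (2.956357, -0.438646)
  → (3.040314, 0.221566)
(p(0.56), q(0.56)) ≈ (3.0403, 0.2216)

3.0403, 0.2216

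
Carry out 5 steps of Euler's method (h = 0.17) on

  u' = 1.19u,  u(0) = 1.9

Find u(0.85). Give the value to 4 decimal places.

4.7733

Euler: u_{n+1} = u_n + h·f(x_n, u_n).
x=0.000000, u=1.900000: f=2.261000 → u ← 1.900000 + 0.17·2.261000 = 2.284370
x=0.170000, u=2.284370: f=2.718400 → u ← 2.284370 + 0.17·2.718400 = 2.746498
x=0.340000, u=2.746498: f=3.268333 → u ← 2.746498 + 0.17·3.268333 = 3.302115
x=0.510000, u=3.302115: f=3.929516 → u ← 3.302115 + 0.17·3.929516 = 3.970132
x=0.680000, u=3.970132: f=4.724458 → u ← 3.970132 + 0.17·4.724458 = 4.773290
u(0.85) ≈ 4.7733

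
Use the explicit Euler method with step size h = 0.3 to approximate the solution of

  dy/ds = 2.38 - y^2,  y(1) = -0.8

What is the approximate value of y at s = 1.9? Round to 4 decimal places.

Euler: y_{n+1} = y_n + h·f(s_n, y_n).
s=1.000000, y=-0.800000: f=1.740000 → y ← -0.800000 + 0.3·1.740000 = -0.278000
s=1.300000, y=-0.278000: f=2.302716 → y ← -0.278000 + 0.3·2.302716 = 0.412815
s=1.600000, y=0.412815: f=2.209584 → y ← 0.412815 + 0.3·2.209584 = 1.075690
y(1.9) ≈ 1.0757

1.0757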